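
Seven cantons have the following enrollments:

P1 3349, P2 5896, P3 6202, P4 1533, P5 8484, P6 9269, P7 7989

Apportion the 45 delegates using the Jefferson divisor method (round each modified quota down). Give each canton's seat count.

Standard divisor 42722/45 ≈ 949.378; standard quotas: P1 3.528, P2 6.210, P3 6.533, P4 1.615, P5 8.936, P6 9.763, P7 8.415.
Rounding down gives 3, 6, 6, 1, 8, 9, 8 = 41 seats, so the divisor must be adjusted.
With modified divisor 870: modified quotas P1 3.849, P2 6.777, P3 7.129, P4 1.762, P5 9.752, P6 10.654, P7 9.183.
Rounding down: P1 3, P2 6, P3 7, P4 1, P5 9, P6 10, P7 9 (total 45).

P1 3, P2 6, P3 7, P4 1, P5 9, P6 10, P7 9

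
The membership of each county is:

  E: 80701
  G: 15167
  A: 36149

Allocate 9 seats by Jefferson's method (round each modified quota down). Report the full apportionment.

E: 6, G: 1, A: 2

Standard divisor 132017/9 ≈ 14668.556; standard quotas: E 5.502, G 1.034, A 2.464.
Rounding down gives 5, 1, 2 = 8 seats, so the divisor must be adjusted.
With modified divisor 12700: modified quotas E 6.354, G 1.194, A 2.846.
Rounding down: E 6, G 1, A 2 (total 9).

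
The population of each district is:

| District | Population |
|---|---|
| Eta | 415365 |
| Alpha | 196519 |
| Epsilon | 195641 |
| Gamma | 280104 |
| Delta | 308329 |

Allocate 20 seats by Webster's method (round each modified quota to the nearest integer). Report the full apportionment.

Eta: 6; Alpha: 3; Epsilon: 3; Gamma: 4; Delta: 4

Standard divisor 1395958/20 ≈ 69797.9; standard quotas: Eta 5.951, Alpha 2.816, Epsilon 2.803, Gamma 4.013, Delta 4.417.
Rounding to the nearest integer gives Eta 6, Alpha 3, Epsilon 3, Gamma 4, Delta 4 — total 20, matching the house size, so no adjustment is needed.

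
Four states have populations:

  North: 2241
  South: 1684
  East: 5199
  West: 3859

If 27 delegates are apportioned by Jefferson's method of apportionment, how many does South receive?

Standard divisor 12983/27 ≈ 480.852; standard quotas: North 4.660, South 3.502, East 10.812, West 8.025.
Rounding down gives 4, 3, 10, 8 = 25 seats, so the divisor must be adjusted.
With modified divisor 440: modified quotas North 5.093, South 3.827, East 11.816, West 8.770.
Rounding down: North 5, South 3, East 11, West 8 (total 27).
South receives 3.

3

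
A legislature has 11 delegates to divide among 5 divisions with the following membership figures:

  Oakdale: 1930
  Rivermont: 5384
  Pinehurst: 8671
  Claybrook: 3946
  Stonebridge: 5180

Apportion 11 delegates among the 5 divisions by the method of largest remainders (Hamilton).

Oakdale 1; Rivermont 2; Pinehurst 4; Claybrook 2; Stonebridge 2

Total 25111; standard divisor 25111/11 ≈ 2282.818.
Standard quotas: Oakdale 0.8454, Rivermont 2.3585, Pinehurst 3.7984, Claybrook 1.7286, Stonebridge 2.2691.
Lower quotas: Oakdale 0, Rivermont 2, Pinehurst 3, Claybrook 1, Stonebridge 2 (sum 8, leaving 3 seats).
Remainders in descending order: Oakdale 0.8454, Pinehurst 0.7984, Claybrook 0.7286, Rivermont 0.3585, Stonebridge 0.2691.
The surplus seats go to Oakdale, Pinehurst, Claybrook.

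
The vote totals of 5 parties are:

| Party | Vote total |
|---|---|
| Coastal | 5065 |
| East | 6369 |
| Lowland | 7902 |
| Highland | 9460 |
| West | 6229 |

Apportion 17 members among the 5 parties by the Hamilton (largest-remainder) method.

Standard divisor: 35025 ÷ 17 ≈ 2060.294.
Standard quotas: Coastal 2.4584, East 3.0913, Lowland 3.8354, Highland 4.5916, West 3.0234.
Lower quotas: Coastal 2, East 3, Lowland 3, Highland 4, West 3 (sum 15, leaving 2 seats).
Remainders in descending order: Lowland 0.8354, Highland 0.5916, Coastal 0.4584, East 0.0913, West 0.0234.
The surplus seats go to Lowland, Highland.

Coastal=2, East=3, Lowland=4, Highland=5, West=3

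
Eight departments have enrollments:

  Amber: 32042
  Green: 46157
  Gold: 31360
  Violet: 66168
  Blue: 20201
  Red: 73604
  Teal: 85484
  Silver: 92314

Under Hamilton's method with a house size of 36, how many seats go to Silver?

The standard divisor is 447330/36 ≈ 12425.833.
Standard quotas: Amber 2.5787, Green 3.7146, Gold 2.5238, Violet 5.3250, Blue 1.6257, Red 5.9235, Teal 6.8795, Silver 7.4292.
Lower quotas: Amber 2, Green 3, Gold 2, Violet 5, Blue 1, Red 5, Teal 6, Silver 7 (sum 31, leaving 5 seats).
Remainders in descending order: Red 0.9235, Teal 0.8795, Green 0.7146, Blue 0.6257, Amber 0.5787, Gold 0.5238, Silver 0.4292, Violet 0.3250.
The surplus seats go to Red, Teal, Green, Blue, Amber.
Silver receives 7.

7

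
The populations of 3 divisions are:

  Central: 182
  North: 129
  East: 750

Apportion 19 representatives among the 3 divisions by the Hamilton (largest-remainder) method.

Central 3, North 2, East 14

The standard divisor is 1061/19 ≈ 55.842.
Standard quotas: Central 3.259, North 2.310, East 13.431.
Lower quotas: Central 3, North 2, East 13 (sum 18, leaving 1 seat).
Remainders in descending order: East 0.431, North 0.310, Central 0.259.
The surplus seat goes to East.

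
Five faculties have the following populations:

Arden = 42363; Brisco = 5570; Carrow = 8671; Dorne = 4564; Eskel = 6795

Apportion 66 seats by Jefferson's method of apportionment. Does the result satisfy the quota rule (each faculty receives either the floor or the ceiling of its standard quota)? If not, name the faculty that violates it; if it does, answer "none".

Standard quotas: Arden 41.139, Brisco 5.409, Carrow 8.421, Dorne 4.432, Eskel 6.599.
Jefferson allocation: Arden 43, Brisco 5, Carrow 8, Dorne 4, Eskel 6.
Arden has quota 41.139 (lower 41, upper 42) but receives 43 — outside the quota interval.

Arden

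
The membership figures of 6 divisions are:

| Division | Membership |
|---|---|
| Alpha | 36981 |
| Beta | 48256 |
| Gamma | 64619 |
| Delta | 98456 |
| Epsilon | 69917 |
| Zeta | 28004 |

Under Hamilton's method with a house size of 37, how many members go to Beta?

5

The standard divisor is 346233/37 ≈ 9357.649.
Standard quotas: Alpha 3.9520, Beta 5.1569, Gamma 6.9055, Delta 10.5214, Epsilon 7.4716, Zeta 2.9926.
Lower quotas: Alpha 3, Beta 5, Gamma 6, Delta 10, Epsilon 7, Zeta 2 (sum 33, leaving 4 seats).
Remainders in descending order: Zeta 0.9926, Alpha 0.9520, Gamma 0.9055, Delta 0.5214, Epsilon 0.4716, Beta 0.1569.
Largest remainders: Zeta, Alpha, Gamma, Delta receive the extra seats.
Beta receives 5.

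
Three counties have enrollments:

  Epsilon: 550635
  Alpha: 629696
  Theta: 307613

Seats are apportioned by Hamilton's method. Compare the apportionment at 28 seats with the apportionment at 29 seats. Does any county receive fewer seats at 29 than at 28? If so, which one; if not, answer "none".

none

At 28 seats: Epsilon 10, Alpha 12, Theta 6.
At 29 seats: Epsilon 11, Alpha 12, Theta 6.
No county's allocation decreased.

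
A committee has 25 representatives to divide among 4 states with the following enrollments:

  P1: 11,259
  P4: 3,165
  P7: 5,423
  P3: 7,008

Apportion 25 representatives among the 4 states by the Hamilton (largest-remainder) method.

P1 10, P4 3, P7 5, P3 7

Standard divisor: 26855 ÷ 25 ≈ 1074.2.
Standard quotas: P1 10.4813, P4 2.9464, P7 5.0484, P3 6.5239.
Lower quotas: P1 10, P4 2, P7 5, P3 6 (sum 23, leaving 2 seats).
Remainders in descending order: P4 0.9464, P3 0.5239, P1 0.4813, P7 0.0484.
The surplus seats go to P4, P3.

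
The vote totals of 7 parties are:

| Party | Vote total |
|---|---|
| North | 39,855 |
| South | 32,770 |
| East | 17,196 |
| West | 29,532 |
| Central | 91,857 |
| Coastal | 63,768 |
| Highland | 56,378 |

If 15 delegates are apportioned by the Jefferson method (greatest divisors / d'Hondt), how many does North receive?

Standard divisor 331356/15 ≈ 22090.4; standard quotas: North 1.804, South 1.483, East 0.778, West 1.337, Central 4.158, Coastal 2.887, Highland 2.552.
Rounding down gives 1, 1, 0, 1, 4, 2, 2 = 11 seats, so the divisor must be adjusted.
With modified divisor 17800: modified quotas North 2.239, South 1.841, East 0.966, West 1.659, Central 5.161, Coastal 3.582, Highland 3.167.
Rounding down: North 2, South 1, East 0, West 1, Central 5, Coastal 3, Highland 3 (total 15).
North receives 2.

2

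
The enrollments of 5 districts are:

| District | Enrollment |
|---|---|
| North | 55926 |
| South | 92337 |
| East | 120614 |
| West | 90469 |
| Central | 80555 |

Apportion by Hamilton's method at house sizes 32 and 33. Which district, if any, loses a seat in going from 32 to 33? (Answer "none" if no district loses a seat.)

none

At 32 seats: North 4, South 7, East 9, West 6, Central 6.
At 33 seats: North 4, South 7, East 9, West 7, Central 6.
No district's allocation decreased.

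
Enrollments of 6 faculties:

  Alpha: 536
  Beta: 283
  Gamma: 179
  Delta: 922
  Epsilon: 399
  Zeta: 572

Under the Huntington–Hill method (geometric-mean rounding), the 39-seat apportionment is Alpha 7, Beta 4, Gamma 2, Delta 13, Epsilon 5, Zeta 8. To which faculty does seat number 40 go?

Priority for the next seat is population ÷ (√(s·(s+1))).
Priorities: Alpha 71.626, Beta 63.281, Gamma 73.076, Delta 68.343, Epsilon 72.847, Zeta 67.411.
Highest priority: Gamma.

Gamma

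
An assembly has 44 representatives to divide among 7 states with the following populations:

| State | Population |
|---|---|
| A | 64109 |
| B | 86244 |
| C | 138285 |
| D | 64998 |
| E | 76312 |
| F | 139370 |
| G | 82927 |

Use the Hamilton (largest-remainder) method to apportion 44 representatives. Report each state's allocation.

The standard divisor is 652245/44 ≈ 14823.75.
Standard quotas: A 4.3247, B 5.8180, C 9.3286, D 4.3847, E 5.1480, F 9.4018, G 5.5942.
Lower quotas: A 4, B 5, C 9, D 4, E 5, F 9, G 5 (sum 41, leaving 3 seats).
Remainders in descending order: B 0.8180, G 0.5942, F 0.4018, D 0.3847, C 0.3286, A 0.3247, E 0.1480.
The surplus seats go to B, G, F.

A 4, B 6, C 9, D 4, E 5, F 10, G 6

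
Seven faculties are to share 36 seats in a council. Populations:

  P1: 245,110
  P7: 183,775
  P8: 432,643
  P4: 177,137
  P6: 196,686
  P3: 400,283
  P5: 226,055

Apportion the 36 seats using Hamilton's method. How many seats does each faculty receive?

P1=5, P7=4, P8=8, P4=3, P6=4, P3=8, P5=4

Standard divisor: 1861689 ÷ 36 ≈ 51713.583.
Standard quotas: P1 4.7398, P7 3.5537, P8 8.3661, P4 3.4253, P6 3.8034, P3 7.7404, P5 4.3713.
Lower quotas: P1 4, P7 3, P8 8, P4 3, P6 3, P3 7, P5 4 (sum 32, leaving 4 seats).
Remainders in descending order: P6 0.8034, P3 0.7404, P1 0.7398, P7 0.5537, P4 0.4253, P5 0.3713, P8 0.3661.
Largest remainders: P6, P3, P1, P7 receive the extra seats.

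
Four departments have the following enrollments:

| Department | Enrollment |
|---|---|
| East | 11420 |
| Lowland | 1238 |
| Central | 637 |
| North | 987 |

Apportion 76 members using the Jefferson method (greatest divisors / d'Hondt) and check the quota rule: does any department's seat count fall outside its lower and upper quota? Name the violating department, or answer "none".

Standard quotas: East 60.770, Lowland 6.588, Central 3.390, North 5.252.
Jefferson allocation: East 62, Lowland 6, Central 3, North 5.
East has quota 60.770 (lower 60, upper 61) but receives 62 — outside the quota interval.

East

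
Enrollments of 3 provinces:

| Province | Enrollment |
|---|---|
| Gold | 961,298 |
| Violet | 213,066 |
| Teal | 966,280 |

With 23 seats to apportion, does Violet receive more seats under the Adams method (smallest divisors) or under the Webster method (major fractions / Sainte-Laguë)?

Adams

Adams: Gold 10, Violet 3, Teal 10.
Webster: Gold 10, Violet 2, Teal 11.
Violet gets 3 under Adams and 2 under Webster.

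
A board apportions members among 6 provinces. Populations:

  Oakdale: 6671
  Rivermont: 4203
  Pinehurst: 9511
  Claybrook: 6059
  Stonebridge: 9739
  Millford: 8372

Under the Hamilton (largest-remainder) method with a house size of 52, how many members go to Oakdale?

8

Standard divisor: 44555 ÷ 52 ≈ 856.827.
Standard quotas: Oakdale 7.7857, Rivermont 4.9053, Pinehurst 11.1003, Claybrook 7.0714, Stonebridge 11.3664, Millford 9.7709.
Lower quotas: Oakdale 7, Rivermont 4, Pinehurst 11, Claybrook 7, Stonebridge 11, Millford 9 (sum 49, leaving 3 seats).
Remainders in descending order: Rivermont 0.9053, Oakdale 0.7857, Millford 0.7709, Stonebridge 0.3664, Pinehurst 0.1003, Claybrook 0.0714.
The surplus seats go to Rivermont, Oakdale, Millford.
Oakdale receives 8.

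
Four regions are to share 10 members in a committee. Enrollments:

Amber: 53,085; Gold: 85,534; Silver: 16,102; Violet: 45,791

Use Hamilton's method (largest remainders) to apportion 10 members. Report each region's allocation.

Amber 3; Gold 4; Silver 1; Violet 2

The standard divisor is 200512/10 ≈ 20051.2.
Standard quotas: Amber 2.6475, Gold 4.2658, Silver 0.8030, Violet 2.2837.
Lower quotas: Amber 2, Gold 4, Silver 0, Violet 2 (sum 8, leaving 2 seats).
Remainders in descending order: Silver 0.8030, Amber 0.6475, Violet 0.2837, Gold 0.2658.
Largest remainders: Silver, Amber receive the extra seats.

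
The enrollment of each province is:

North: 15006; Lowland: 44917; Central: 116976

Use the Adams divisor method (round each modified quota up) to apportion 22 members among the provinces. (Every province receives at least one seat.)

Standard divisor 176899/22 ≈ 8040.864; standard quotas: North 1.866, Lowland 5.586, Central 14.548.
Rounding up gives 2, 6, 15 = 23 seats, so the divisor must be adjusted.
With modified divisor 8700: modified quotas North 1.725, Lowland 5.163, Central 13.446.
Rounding up: North 2, Lowland 6, Central 14 (total 22).

North: 2; Lowland: 6; Central: 14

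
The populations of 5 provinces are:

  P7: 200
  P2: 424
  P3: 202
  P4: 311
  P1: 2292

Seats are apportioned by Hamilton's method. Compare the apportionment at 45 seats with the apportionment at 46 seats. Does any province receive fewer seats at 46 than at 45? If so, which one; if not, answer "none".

At 45 seats: P7 3, P2 5, P3 3, P4 4, P1 30.
At 46 seats: P7 2, P2 6, P3 3, P4 4, P1 31.
P7 drops from 3 to 2.

P7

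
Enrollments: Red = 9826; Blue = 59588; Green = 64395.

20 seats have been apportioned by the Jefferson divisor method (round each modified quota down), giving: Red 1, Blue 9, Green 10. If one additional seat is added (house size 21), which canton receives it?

Priority for the next seat is population ÷ (current seats + 1).
Priorities: Red 4913.000, Blue 5958.800, Green 5854.091.
Highest priority: Blue.

Blue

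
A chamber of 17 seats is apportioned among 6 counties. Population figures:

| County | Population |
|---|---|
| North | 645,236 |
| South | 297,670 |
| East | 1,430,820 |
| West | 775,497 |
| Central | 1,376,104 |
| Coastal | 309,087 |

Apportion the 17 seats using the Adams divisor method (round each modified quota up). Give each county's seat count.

North 2, South 1, East 5, West 3, Central 5, Coastal 1

Standard divisor 4834414/17 ≈ 284377.294; standard quotas: North 2.269, South 1.047, East 5.031, West 2.727, Central 4.839, Coastal 1.087.
Rounding up gives 3, 2, 6, 3, 5, 2 = 21 seats, so the divisor must be adjusted.
With modified divisor 333300: modified quotas North 1.936, South 0.893, East 4.293, West 2.327, Central 4.129, Coastal 0.927.
Rounding up: North 2, South 1, East 5, West 3, Central 5, Coastal 1 (total 17).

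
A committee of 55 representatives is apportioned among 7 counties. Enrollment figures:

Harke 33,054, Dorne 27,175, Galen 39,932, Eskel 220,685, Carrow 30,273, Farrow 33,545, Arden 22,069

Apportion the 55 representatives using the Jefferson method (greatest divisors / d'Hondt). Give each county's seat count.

Standard divisor 406733/55 ≈ 7395.145; standard quotas: Harke 4.470, Dorne 3.675, Galen 5.400, Eskel 29.842, Carrow 4.094, Farrow 4.536, Arden 2.984.
Rounding down gives 4, 3, 5, 29, 4, 4, 2 = 51 seats, so the divisor must be adjusted.
With modified divisor 6850: modified quotas Harke 4.825, Dorne 3.967, Galen 5.829, Eskel 32.217, Carrow 4.419, Farrow 4.897, Arden 3.222.
Rounding down: Harke 4, Dorne 3, Galen 5, Eskel 32, Carrow 4, Farrow 4, Arden 3 (total 55).

Harke=4, Dorne=3, Galen=5, Eskel=32, Carrow=4, Farrow=4, Arden=3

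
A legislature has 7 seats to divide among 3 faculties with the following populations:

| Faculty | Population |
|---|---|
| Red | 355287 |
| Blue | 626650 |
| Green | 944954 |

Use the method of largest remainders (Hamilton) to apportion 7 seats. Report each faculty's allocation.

Red 1; Blue 2; Green 4

The standard divisor is 1926891/7 ≈ 275270.143.
Standard quotas: Red 1.2907, Blue 2.2765, Green 3.4328.
Lower quotas: Red 1, Blue 2, Green 3 (sum 6, leaving 1 seat).
Remainders in descending order: Green 0.4328, Red 0.2907, Blue 0.2765.
The surplus seat goes to Green.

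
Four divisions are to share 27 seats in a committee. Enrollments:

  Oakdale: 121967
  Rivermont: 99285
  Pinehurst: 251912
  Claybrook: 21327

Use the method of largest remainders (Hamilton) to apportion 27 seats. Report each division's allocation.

Oakdale 7, Rivermont 5, Pinehurst 14, Claybrook 1

Total 494491; standard divisor 494491/27 ≈ 18314.481.
Standard quotas: Oakdale 6.6596, Rivermont 5.4211, Pinehurst 13.7548, Claybrook 1.1645.
Lower quotas: Oakdale 6, Rivermont 5, Pinehurst 13, Claybrook 1 (sum 25, leaving 2 seats).
Remainders in descending order: Pinehurst 0.7548, Oakdale 0.6596, Rivermont 0.4211, Claybrook 0.1645.
The surplus seats go to Pinehurst, Oakdale.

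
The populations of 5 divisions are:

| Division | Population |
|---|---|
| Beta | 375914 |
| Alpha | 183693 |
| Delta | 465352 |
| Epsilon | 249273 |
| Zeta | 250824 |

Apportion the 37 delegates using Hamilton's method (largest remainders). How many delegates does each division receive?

Beta=9, Alpha=5, Delta=11, Epsilon=6, Zeta=6

The standard divisor is 1525056/37 ≈ 41217.73.
Standard quotas: Beta 9.1202, Alpha 4.4567, Delta 11.2901, Epsilon 6.0477, Zeta 6.0853.
Lower quotas: Beta 9, Alpha 4, Delta 11, Epsilon 6, Zeta 6 (sum 36, leaving 1 seat).
Remainders in descending order: Alpha 0.4567, Delta 0.2901, Beta 0.1202, Zeta 0.0853, Epsilon 0.0477.
Largest remainder: Alpha receives the extra seat.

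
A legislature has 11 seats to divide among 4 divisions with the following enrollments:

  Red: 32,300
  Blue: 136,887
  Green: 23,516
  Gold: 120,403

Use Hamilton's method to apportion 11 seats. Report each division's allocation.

Standard divisor: 313106 ÷ 11 ≈ 28464.182.
Standard quotas: Red 1.1348, Blue 4.8091, Green 0.8262, Gold 4.2300.
Lower quotas: Red 1, Blue 4, Green 0, Gold 4 (sum 9, leaving 2 seats).
Remainders in descending order: Green 0.8262, Blue 0.8091, Gold 0.2300, Red 0.1348.
Largest remainders: Green, Blue receive the extra seats.

Red 1, Blue 5, Green 1, Gold 4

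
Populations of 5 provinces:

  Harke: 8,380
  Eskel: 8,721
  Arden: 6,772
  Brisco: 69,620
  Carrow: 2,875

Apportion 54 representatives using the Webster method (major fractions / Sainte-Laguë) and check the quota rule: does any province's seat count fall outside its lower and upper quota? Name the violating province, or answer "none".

Brisco

Standard quotas: Harke 4.696, Eskel 4.887, Arden 3.795, Brisco 39.012, Carrow 1.611.
Webster allocation: Harke 5, Eskel 5, Arden 4, Brisco 38, Carrow 2.
Brisco has quota 39.012 (lower 39, upper 40) but receives 38 — outside the quota interval.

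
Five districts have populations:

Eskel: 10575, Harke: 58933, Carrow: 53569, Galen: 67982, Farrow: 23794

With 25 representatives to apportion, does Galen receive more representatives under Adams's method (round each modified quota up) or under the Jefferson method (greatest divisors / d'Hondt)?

Adams: Eskel 2, Harke 7, Carrow 6, Galen 7, Farrow 3.
Jefferson: Eskel 1, Harke 7, Carrow 6, Galen 8, Farrow 3.
Galen gets 7 under Adams and 8 under Jefferson.

Jefferson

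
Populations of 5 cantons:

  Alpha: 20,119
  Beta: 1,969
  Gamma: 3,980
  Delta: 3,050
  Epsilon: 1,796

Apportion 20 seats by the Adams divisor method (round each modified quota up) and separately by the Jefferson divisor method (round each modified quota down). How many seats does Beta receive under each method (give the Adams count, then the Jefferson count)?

2 and 1

Adams: Alpha 12, Beta 2, Gamma 3, Delta 2, Epsilon 1.
Jefferson: Alpha 14, Beta 1, Gamma 2, Delta 2, Epsilon 1.
Beta gets 2 under Adams and 1 under Jefferson.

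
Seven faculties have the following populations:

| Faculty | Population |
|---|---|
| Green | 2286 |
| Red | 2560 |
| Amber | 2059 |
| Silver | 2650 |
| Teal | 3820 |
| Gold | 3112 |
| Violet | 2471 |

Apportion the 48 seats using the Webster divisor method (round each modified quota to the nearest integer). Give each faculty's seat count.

Green=6; Red=6; Amber=5; Silver=7; Teal=10; Gold=8; Violet=6

Standard divisor 18958/48 ≈ 394.958; standard quotas: Green 5.788, Red 6.482, Amber 5.213, Silver 6.710, Teal 9.672, Gold 7.879, Violet 6.256.
Rounding to the nearest integer gives Green 6, Red 6, Amber 5, Silver 7, Teal 10, Gold 8, Violet 6 — total 48, matching the house size, so no adjustment is needed.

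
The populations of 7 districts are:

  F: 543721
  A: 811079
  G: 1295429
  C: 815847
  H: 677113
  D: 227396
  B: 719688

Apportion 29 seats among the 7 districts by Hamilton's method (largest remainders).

F 3, A 5, G 7, C 5, H 4, D 1, B 4

The standard divisor is 5090273/29 ≈ 175526.655.
Standard quotas: F 3.0977, A 4.6208, G 7.3802, C 4.6480, H 3.8576, D 1.2955, B 4.1002.
Lower quotas: F 3, A 4, G 7, C 4, H 3, D 1, B 4 (sum 26, leaving 3 seats).
Remainders in descending order: H 0.8576, C 0.6480, A 0.6208, G 0.3802, D 0.2955, B 0.1002, F 0.0977.
The surplus seats go to H, C, A.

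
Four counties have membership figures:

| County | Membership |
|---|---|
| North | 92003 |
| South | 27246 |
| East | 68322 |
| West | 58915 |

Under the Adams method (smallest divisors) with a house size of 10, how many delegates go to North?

Standard divisor 246486/10 ≈ 24648.6; standard quotas: North 3.733, South 1.105, East 2.772, West 2.390.
Rounding up gives 4, 2, 3, 3 = 12 seats, so the divisor must be adjusted.
With modified divisor 30100: modified quotas North 3.057, South 0.905, East 2.270, West 1.957.
Rounding up: North 4, South 1, East 3, West 2 (total 10).
North receives 4.

4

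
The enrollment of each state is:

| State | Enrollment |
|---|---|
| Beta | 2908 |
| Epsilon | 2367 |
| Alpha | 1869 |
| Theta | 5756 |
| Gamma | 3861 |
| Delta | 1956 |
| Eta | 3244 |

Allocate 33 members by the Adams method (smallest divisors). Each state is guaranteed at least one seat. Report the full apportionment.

Standard divisor 21961/33 ≈ 665.485; standard quotas: Beta 4.370, Epsilon 3.557, Alpha 2.808, Theta 8.649, Gamma 5.802, Delta 2.939, Eta 4.875.
Rounding up gives 5, 4, 3, 9, 6, 3, 5 = 35 seats, so the divisor must be adjusted.
With modified divisor 750: modified quotas Beta 3.877, Epsilon 3.156, Alpha 2.492, Theta 7.675, Gamma 5.148, Delta 2.608, Eta 4.325.
Rounding up: Beta 4, Epsilon 4, Alpha 3, Theta 8, Gamma 6, Delta 3, Eta 5 (total 33).

Beta 4; Epsilon 4; Alpha 3; Theta 8; Gamma 6; Delta 3; Eta 5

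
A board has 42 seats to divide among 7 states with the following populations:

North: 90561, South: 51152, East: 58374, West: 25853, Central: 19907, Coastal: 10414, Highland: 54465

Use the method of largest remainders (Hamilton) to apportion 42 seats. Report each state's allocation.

Total 310726; standard divisor 310726/42 ≈ 7398.238.
Standard quotas: North 12.2409, South 6.9141, East 7.8903, West 3.4945, Central 2.6908, Coastal 1.4076, Highland 7.3619.
Lower quotas: North 12, South 6, East 7, West 3, Central 2, Coastal 1, Highland 7 (sum 38, leaving 4 seats).
Remainders in descending order: South 0.9141, East 0.8903, Central 0.6908, West 0.4945, Coastal 0.4076, Highland 0.3619, North 0.2409.
The surplus seats go to South, East, Central, West.

North: 12; South: 7; East: 8; West: 4; Central: 3; Coastal: 1; Highland: 7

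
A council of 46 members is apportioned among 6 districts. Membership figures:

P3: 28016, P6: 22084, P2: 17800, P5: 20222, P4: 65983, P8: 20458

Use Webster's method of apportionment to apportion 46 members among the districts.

Standard divisor 174563/46 ≈ 3794.848; standard quotas: P3 7.383, P6 5.819, P2 4.691, P5 5.329, P4 17.388, P8 5.391.
Rounding to the nearest integer gives 7, 6, 5, 5, 17, 5 = 45 seats, so the divisor must be adjusted.
With modified divisor 3750: modified quotas P3 7.471, P6 5.889, P2 4.747, P5 5.393, P4 17.595, P8 5.455.
Rounding to the nearest integer: P3 7, P6 6, P2 5, P5 5, P4 18, P8 5 (total 46).

P3 7, P6 6, P2 5, P5 5, P4 18, P8 5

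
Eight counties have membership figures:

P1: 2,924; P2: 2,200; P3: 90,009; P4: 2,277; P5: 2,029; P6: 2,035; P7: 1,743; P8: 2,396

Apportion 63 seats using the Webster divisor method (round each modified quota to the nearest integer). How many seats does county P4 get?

Standard divisor 105613/63 ≈ 1676.397; standard quotas: P1 1.744, P2 1.312, P3 53.692, P4 1.358, P5 1.210, P6 1.214, P7 1.040, P8 1.429.
Rounding to the nearest integer gives 2, 1, 54, 1, 1, 1, 1, 1 = 62 seats, so the divisor must be adjusted.
With modified divisor 1640: modified quotas P1 1.783, P2 1.341, P3 54.884, P4 1.388, P5 1.237, P6 1.241, P7 1.063, P8 1.461.
Rounding to the nearest integer: P1 2, P2 1, P3 55, P4 1, P5 1, P6 1, P7 1, P8 1 (total 63).
P4 receives 1.

1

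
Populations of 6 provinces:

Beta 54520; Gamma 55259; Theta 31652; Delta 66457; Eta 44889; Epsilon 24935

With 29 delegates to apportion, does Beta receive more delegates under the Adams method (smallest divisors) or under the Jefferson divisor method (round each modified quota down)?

Adams: Beta 5, Gamma 6, Theta 3, Delta 7, Eta 5, Epsilon 3.
Jefferson: Beta 6, Gamma 6, Theta 3, Delta 7, Eta 5, Epsilon 2.
Beta gets 5 under Adams and 6 under Jefferson.

Jefferson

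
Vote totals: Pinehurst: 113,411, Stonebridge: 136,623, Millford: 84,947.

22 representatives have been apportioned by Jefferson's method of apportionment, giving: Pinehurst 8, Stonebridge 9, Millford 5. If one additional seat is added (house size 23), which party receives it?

Millford

Priority for the next seat is population ÷ (current seats + 1).
Priorities: Pinehurst 12601.222, Stonebridge 13662.300, Millford 14157.833.
Highest priority: Millford.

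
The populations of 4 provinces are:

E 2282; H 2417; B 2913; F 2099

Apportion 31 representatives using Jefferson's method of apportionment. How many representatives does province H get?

8

Standard divisor 9711/31 ≈ 313.258; standard quotas: E 7.285, H 7.716, B 9.299, F 6.701.
Rounding down gives 7, 7, 9, 6 = 29 seats, so the divisor must be adjusted.
With modified divisor 296: modified quotas E 7.709, H 8.166, B 9.841, F 7.091.
Rounding down: E 7, H 8, B 9, F 7 (total 31).
H receives 8.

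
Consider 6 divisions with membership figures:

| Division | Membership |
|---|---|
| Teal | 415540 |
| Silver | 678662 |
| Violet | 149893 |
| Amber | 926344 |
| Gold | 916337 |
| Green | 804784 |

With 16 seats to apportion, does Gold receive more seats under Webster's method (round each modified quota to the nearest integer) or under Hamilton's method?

Hamilton

Webster: Teal 2, Silver 3, Violet 1, Amber 4, Gold 3, Green 3.
Hamilton: Teal 2, Silver 3, Violet 0, Amber 4, Gold 4, Green 3.
Gold gets 3 under Webster and 4 under Hamilton.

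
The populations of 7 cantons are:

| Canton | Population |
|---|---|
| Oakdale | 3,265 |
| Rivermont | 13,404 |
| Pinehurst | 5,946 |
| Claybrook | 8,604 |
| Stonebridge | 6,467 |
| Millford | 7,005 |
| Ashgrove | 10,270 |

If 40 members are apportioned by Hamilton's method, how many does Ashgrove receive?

8

Total 54961; standard divisor 54961/40 ≈ 1374.025.
Standard quotas: Oakdale 2.3762, Rivermont 9.7553, Pinehurst 4.3274, Claybrook 6.2619, Stonebridge 4.7066, Millford 5.0982, Ashgrove 7.4744.
Lower quotas: Oakdale 2, Rivermont 9, Pinehurst 4, Claybrook 6, Stonebridge 4, Millford 5, Ashgrove 7 (sum 37, leaving 3 seats).
Remainders in descending order: Rivermont 0.7553, Stonebridge 0.7066, Ashgrove 0.4744, Oakdale 0.3762, Pinehurst 0.3274, Claybrook 0.2619, Millford 0.0982.
The surplus seats go to Rivermont, Stonebridge, Ashgrove.
Ashgrove receives 8.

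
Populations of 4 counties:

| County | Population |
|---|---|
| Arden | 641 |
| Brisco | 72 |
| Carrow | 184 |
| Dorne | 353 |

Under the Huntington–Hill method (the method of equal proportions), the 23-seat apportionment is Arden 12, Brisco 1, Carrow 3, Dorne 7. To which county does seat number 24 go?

Carrow

Priority for the next seat is population ÷ (√(s·(s+1))).
Priorities: Arden 51.321, Brisco 50.912, Carrow 53.116, Dorne 47.172.
Highest priority: Carrow.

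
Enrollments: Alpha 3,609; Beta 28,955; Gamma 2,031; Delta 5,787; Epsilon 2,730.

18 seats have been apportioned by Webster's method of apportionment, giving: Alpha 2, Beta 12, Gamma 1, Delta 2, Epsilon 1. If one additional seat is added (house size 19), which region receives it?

Priority for the next seat is population ÷ (current seats + 0.5).
Priorities: Alpha 1443.600, Beta 2316.400, Gamma 1354.000, Delta 2314.800, Epsilon 1820.000.
Highest priority: Beta.

Beta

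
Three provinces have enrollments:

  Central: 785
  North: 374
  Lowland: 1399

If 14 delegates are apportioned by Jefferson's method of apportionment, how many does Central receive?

4

Standard divisor 2558/14 ≈ 182.714; standard quotas: Central 4.296, North 2.047, Lowland 7.657.
Rounding down gives 4, 2, 7 = 13 seats, so the divisor must be adjusted.
With modified divisor 170: modified quotas Central 4.618, North 2.200, Lowland 8.229.
Rounding down: Central 4, North 2, Lowland 8 (total 14).
Central receives 4.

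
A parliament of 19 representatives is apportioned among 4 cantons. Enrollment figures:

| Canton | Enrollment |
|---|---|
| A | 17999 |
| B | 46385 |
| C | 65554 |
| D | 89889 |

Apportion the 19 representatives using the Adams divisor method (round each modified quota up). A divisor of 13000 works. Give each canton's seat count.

A: 2, B: 4, C: 6, D: 7

With modified divisor 13000: modified quotas A 1.385, B 3.568, C 5.043, D 6.915.
Rounding up: A 2, B 4, C 6, D 7 (total 19).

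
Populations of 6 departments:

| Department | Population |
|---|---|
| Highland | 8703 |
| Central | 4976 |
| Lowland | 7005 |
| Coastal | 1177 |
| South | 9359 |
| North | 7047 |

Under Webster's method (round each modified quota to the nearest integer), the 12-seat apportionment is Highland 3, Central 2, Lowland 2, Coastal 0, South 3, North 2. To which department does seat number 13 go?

North

Priority for the next seat is population ÷ (current seats + 0.5).
Priorities: Highland 2486.571, Central 1990.400, Lowland 2802.000, Coastal 2354.000, South 2674.000, North 2818.800.
Highest priority: North.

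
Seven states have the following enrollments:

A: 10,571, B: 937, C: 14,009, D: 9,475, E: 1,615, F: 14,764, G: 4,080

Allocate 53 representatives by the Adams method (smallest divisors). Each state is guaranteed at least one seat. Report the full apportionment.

A 10, B 1, C 13, D 9, E 2, F 14, G 4

Standard divisor 55451/53 ≈ 1046.245; standard quotas: A 10.104, B 0.896, C 13.390, D 9.056, E 1.544, F 14.111, G 3.900.
Rounding up gives 11, 1, 14, 10, 2, 15, 4 = 57 seats, so the divisor must be adjusted.
With modified divisor 1100: modified quotas A 9.610, B 0.852, C 12.735, D 8.614, E 1.468, F 13.422, G 3.709.
Rounding up: A 10, B 1, C 13, D 9, E 2, F 14, G 4 (total 53).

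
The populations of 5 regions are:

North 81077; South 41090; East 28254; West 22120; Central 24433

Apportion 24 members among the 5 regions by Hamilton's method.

North: 10, South: 5, East: 3, West: 3, Central: 3

The standard divisor is 196974/24 ≈ 8207.25.
Standard quotas: North 9.8787, South 5.0065, East 3.4426, West 2.6952, Central 2.9770.
Lower quotas: North 9, South 5, East 3, West 2, Central 2 (sum 21, leaving 3 seats).
Remainders in descending order: Central 0.9770, North 0.8787, West 0.6952, East 0.4426, South 0.0065.
Largest remainders: Central, North, West receive the extra seats.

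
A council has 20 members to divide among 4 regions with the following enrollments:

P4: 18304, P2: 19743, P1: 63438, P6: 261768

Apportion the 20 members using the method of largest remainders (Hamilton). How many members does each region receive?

The standard divisor is 363253/20 ≈ 18162.65.
Standard quotas: P4 1.0078, P2 1.0870, P1 3.4928, P6 14.4124.
Lower quotas: P4 1, P2 1, P1 3, P6 14 (sum 19, leaving 1 seat).
Remainders in descending order: P1 0.4928, P6 0.4124, P2 0.0870, P4 0.0078.
Largest remainder: P1 receives the extra seat.

P4: 1; P2: 1; P1: 4; P6: 14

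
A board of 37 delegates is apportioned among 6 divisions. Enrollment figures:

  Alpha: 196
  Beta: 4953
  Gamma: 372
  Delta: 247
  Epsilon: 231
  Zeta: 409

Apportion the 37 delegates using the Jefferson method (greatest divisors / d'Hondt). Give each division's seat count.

Alpha=1, Beta=30, Gamma=2, Delta=1, Epsilon=1, Zeta=2

Standard divisor 6408/37 ≈ 173.189; standard quotas: Alpha 1.132, Beta 28.599, Gamma 2.148, Delta 1.426, Epsilon 1.334, Zeta 2.362.
Rounding down gives 1, 28, 2, 1, 1, 2 = 35 seats, so the divisor must be adjusted.
With modified divisor 160: modified quotas Alpha 1.225, Beta 30.956, Gamma 2.325, Delta 1.544, Epsilon 1.444, Zeta 2.556.
Rounding down: Alpha 1, Beta 30, Gamma 2, Delta 1, Epsilon 1, Zeta 2 (total 37).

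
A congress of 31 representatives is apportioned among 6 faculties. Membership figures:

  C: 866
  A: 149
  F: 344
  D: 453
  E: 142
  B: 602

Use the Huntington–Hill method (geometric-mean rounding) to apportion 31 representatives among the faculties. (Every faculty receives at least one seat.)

C 10; A 2; F 4; D 6; E 2; B 7

With divisor 82.6: modified quotas C 10.484, A 1.804, F 4.165, D 5.484, E 1.719, B 7.288.
Geometric-mean thresholds: C √(10·11)=10.488, A √(1·2)=1.414, F √(4·5)=4.472, D √(5·6)=5.477, E √(1·2)=1.414, B √(7·8)=7.483.
Each quota rounded against its threshold gives C 10, A 2, F 4, D 6, E 2, B 7 (total 31).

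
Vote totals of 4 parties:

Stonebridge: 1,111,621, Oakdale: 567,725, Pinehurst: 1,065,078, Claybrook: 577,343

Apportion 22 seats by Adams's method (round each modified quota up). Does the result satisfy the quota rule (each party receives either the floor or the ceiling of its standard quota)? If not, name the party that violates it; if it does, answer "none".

none

Standard quotas: Stonebridge 7.362, Oakdale 3.760, Pinehurst 7.054, Claybrook 3.824.
Adams allocation: Stonebridge 7, Oakdale 4, Pinehurst 7, Claybrook 4.
Every allocation lies between the lower and upper quota.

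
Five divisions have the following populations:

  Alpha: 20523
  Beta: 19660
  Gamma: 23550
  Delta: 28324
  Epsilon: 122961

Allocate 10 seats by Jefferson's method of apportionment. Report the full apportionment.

Alpha: 1, Beta: 1, Gamma: 1, Delta: 1, Epsilon: 6

Standard divisor 215018/10 ≈ 21501.8; standard quotas: Alpha 0.954, Beta 0.914, Gamma 1.095, Delta 1.317, Epsilon 5.719.
Rounding down gives 0, 0, 1, 1, 5 = 7 seats, so the divisor must be adjusted.
With modified divisor 18600: modified quotas Alpha 1.103, Beta 1.057, Gamma 1.266, Delta 1.523, Epsilon 6.611.
Rounding down: Alpha 1, Beta 1, Gamma 1, Delta 1, Epsilon 6 (total 10).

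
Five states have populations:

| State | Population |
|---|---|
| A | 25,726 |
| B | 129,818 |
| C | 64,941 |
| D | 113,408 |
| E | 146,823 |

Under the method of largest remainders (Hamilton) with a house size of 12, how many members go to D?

Standard divisor: 480716 ÷ 12 ≈ 40059.667.
Standard quotas: A 0.6422, B 3.2406, C 1.6211, D 2.8310, E 3.6651.
Lower quotas: A 0, B 3, C 1, D 2, E 3 (sum 9, leaving 3 seats).
Remainders in descending order: D 0.8310, E 0.6651, A 0.6422, C 0.6211, B 0.2406.
The surplus seats go to D, E, A.
D receives 3.

3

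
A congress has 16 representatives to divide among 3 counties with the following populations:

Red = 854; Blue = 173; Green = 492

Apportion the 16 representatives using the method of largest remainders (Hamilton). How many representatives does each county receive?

Red 9, Blue 2, Green 5

Standard divisor: 1519 ÷ 16 ≈ 94.938.
Standard quotas: Red 8.995, Blue 1.822, Green 5.182.
Lower quotas: Red 8, Blue 1, Green 5 (sum 14, leaving 2 seats).
Remainders in descending order: Red 0.995, Blue 0.822, Green 0.182.
Largest remainders: Red, Blue receive the extra seats.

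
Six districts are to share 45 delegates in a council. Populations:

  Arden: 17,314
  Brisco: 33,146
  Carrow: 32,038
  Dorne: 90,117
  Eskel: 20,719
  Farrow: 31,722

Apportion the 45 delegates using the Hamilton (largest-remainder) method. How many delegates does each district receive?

The standard divisor is 225056/45 ≈ 5001.244.
Standard quotas: Arden 3.4619, Brisco 6.6276, Carrow 6.4060, Dorne 18.0189, Eskel 4.1428, Farrow 6.3428.
Lower quotas: Arden 3, Brisco 6, Carrow 6, Dorne 18, Eskel 4, Farrow 6 (sum 43, leaving 2 seats).
Remainders in descending order: Brisco 0.6276, Arden 0.4619, Carrow 0.4060, Farrow 0.3428, Eskel 0.1428, Dorne 0.0189.
The surplus seats go to Brisco, Arden.

Arden: 4, Brisco: 7, Carrow: 6, Dorne: 18, Eskel: 4, Farrow: 6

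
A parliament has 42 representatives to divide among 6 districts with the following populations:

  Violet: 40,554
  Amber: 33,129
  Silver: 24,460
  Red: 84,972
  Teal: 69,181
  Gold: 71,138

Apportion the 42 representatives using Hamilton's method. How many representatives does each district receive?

Standard divisor: 323434 ÷ 42 ≈ 7700.81.
Standard quotas: Violet 5.2662, Amber 4.3020, Silver 3.1763, Red 11.0342, Teal 8.9836, Gold 9.2377.
Lower quotas: Violet 5, Amber 4, Silver 3, Red 11, Teal 8, Gold 9 (sum 40, leaving 2 seats).
Remainders in descending order: Teal 0.9836, Amber 0.3020, Violet 0.2662, Gold 0.2377, Silver 0.1763, Red 0.0342.
Largest remainders: Teal, Amber receive the extra seats.

Violet 5, Amber 5, Silver 3, Red 11, Teal 9, Gold 9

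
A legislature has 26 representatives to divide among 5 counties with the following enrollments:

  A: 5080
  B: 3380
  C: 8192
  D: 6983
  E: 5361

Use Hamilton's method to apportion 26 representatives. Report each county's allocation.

A 5, B 3, C 7, D 6, E 5

Standard divisor: 28996 ÷ 26 ≈ 1115.231.
Standard quotas: A 4.5551, B 3.0308, C 7.3456, D 6.2615, E 4.8071.
Lower quotas: A 4, B 3, C 7, D 6, E 4 (sum 24, leaving 2 seats).
Remainders in descending order: E 0.8071, A 0.5551, C 0.3456, D 0.2615, B 0.0308.
The surplus seats go to E, A.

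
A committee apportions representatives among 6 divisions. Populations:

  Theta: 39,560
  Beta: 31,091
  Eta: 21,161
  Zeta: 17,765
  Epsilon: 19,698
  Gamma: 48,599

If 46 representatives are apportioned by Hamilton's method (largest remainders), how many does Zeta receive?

Standard divisor: 177874 ÷ 46 ≈ 3866.826.
Standard quotas: Theta 10.2306, Beta 8.0404, Eta 5.4724, Zeta 4.5942, Epsilon 5.0941, Gamma 12.5682.
Lower quotas: Theta 10, Beta 8, Eta 5, Zeta 4, Epsilon 5, Gamma 12 (sum 44, leaving 2 seats).
Remainders in descending order: Zeta 0.5942, Gamma 0.5682, Eta 0.4724, Theta 0.2306, Epsilon 0.0941, Beta 0.0404.
Largest remainders: Zeta, Gamma receive the extra seats.
Zeta receives 5.

5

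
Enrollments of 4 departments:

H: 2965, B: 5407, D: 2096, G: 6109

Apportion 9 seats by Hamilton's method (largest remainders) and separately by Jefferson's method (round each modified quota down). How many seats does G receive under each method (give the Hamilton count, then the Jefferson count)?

Hamilton: H 2, B 3, D 1, G 3.
Jefferson: H 1, B 3, D 1, G 4.
G gets 3 under Hamilton and 4 under Jefferson.

3 and 4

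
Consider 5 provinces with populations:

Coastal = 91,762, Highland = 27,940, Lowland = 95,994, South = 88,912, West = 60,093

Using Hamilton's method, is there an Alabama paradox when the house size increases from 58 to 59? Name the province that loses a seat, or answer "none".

none

At 58 seats: Coastal 15, Highland 4, Lowland 15, South 14, West 10.
At 59 seats: Coastal 15, Highland 4, Lowland 16, South 14, West 10.
No province's allocation decreased.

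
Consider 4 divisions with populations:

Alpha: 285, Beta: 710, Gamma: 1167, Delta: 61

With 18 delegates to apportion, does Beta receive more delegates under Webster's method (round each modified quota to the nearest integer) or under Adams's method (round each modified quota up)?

Webster: Alpha 2, Beta 6, Gamma 10, Delta 0.
Adams: Alpha 3, Beta 5, Gamma 9, Delta 1.
Beta gets 6 under Webster and 5 under Adams.

Webster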